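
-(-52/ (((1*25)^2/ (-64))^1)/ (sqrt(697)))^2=-11075584/ 272265625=-0.04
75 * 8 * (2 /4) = 300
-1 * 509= -509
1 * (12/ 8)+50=103/ 2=51.50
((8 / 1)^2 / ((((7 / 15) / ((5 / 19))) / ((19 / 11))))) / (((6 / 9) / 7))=7200 / 11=654.55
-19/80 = -0.24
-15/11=-1.36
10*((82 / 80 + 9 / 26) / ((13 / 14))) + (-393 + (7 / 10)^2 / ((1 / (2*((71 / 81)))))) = -129147062 / 342225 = -377.37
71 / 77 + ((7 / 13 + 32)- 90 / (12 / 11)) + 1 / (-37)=-3634551 / 74074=-49.07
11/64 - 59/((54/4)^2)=-7085/46656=-0.15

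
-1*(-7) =7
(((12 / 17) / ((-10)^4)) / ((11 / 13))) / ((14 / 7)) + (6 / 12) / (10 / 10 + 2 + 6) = 0.06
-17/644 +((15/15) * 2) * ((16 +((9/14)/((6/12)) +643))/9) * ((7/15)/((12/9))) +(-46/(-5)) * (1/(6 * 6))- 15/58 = 8627095/168084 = 51.33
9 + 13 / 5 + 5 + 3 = 98 / 5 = 19.60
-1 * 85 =-85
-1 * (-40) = 40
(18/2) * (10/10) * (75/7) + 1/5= 3382/35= 96.63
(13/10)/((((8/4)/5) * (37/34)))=221/74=2.99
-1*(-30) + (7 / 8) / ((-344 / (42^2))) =17553 / 688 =25.51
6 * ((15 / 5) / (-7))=-18 / 7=-2.57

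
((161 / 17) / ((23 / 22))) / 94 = 77 / 799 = 0.10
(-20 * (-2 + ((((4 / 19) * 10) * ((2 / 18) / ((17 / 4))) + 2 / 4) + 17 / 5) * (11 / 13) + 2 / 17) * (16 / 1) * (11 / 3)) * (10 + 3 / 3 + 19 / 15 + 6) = -53368825664 / 1700595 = -31382.44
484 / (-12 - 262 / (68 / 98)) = -8228 / 6623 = -1.24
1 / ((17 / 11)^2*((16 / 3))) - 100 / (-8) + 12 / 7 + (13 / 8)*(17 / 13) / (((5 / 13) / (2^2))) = 5889809 / 161840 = 36.39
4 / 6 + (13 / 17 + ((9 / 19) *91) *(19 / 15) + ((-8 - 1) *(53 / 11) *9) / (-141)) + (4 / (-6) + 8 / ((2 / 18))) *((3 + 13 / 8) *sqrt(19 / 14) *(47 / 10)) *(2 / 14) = 7751801 / 131835 + 186073 *sqrt(266) / 11760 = 316.86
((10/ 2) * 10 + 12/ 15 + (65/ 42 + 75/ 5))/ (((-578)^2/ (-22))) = -155573/ 35078820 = -0.00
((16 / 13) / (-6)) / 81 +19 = 60013 / 3159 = 19.00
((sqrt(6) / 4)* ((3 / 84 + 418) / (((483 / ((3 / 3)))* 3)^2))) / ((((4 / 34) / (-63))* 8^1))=-198985* sqrt(6) / 59721984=-0.01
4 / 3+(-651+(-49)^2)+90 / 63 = 36808 / 21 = 1752.76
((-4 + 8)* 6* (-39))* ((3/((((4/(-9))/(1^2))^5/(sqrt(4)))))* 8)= 20726199/8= 2590774.88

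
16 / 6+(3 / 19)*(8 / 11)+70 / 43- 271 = -7187549 / 26961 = -266.59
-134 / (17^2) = -134 / 289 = -0.46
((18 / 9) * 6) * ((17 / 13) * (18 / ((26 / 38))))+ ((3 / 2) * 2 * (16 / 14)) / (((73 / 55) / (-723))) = -1454.80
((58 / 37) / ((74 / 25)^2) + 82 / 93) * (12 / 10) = 9992717 / 7851215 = 1.27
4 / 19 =0.21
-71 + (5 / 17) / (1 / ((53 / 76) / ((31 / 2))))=-1421581 / 20026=-70.99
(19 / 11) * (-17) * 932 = -301036 / 11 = -27366.91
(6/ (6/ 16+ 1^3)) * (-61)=-2928/ 11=-266.18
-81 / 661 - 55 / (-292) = 0.07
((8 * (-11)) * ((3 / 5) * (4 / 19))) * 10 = -111.16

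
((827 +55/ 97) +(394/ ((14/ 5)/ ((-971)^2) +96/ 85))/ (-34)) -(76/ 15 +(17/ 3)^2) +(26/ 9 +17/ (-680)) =782.99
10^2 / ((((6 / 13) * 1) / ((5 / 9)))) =3250 / 27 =120.37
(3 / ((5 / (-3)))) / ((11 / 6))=-54 / 55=-0.98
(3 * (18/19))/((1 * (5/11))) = 594/95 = 6.25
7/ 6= 1.17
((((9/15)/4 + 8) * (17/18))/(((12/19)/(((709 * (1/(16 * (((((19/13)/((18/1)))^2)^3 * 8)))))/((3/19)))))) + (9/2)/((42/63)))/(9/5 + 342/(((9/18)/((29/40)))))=6913061255144319/2306160416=2997649.78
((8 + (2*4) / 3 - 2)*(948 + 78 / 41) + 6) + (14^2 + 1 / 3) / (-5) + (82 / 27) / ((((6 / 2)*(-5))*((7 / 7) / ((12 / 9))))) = 408430753 / 49815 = 8198.95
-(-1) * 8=8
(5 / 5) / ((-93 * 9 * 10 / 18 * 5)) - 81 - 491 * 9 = -4500.00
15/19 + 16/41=919/779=1.18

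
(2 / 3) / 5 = 2 / 15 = 0.13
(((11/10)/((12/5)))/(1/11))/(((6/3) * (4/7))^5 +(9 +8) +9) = 2033647/11274000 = 0.18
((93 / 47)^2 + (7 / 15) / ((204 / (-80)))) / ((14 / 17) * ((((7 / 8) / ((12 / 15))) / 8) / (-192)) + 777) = 10333757440 / 2151284169153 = 0.00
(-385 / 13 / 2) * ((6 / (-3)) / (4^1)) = 385 / 52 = 7.40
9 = 9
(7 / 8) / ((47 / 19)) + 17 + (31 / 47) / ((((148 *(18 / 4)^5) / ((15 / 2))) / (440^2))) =20.86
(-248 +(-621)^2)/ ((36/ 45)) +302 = 1928173/ 4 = 482043.25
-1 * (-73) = 73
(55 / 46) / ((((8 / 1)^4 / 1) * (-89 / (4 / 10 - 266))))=913 / 1048064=0.00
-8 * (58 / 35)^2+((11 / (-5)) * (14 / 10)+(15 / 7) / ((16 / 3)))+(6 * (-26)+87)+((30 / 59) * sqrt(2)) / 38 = -367097 / 3920+15 * sqrt(2) / 1121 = -93.63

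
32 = 32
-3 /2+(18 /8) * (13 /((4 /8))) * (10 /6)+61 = 157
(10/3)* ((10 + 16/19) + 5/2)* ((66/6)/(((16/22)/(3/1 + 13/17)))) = 817960/323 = 2532.38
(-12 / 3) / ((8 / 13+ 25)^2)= -676 / 110889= -0.01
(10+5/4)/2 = 45/8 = 5.62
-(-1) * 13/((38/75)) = 975/38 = 25.66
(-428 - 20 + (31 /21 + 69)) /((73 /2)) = -15856 /1533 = -10.34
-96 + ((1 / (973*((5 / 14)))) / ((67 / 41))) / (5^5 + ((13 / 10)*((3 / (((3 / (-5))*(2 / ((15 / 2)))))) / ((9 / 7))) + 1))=-333341324592 / 3472305485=-96.00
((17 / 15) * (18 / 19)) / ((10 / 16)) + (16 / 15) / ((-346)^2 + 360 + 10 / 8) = 1175802512 / 684440325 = 1.72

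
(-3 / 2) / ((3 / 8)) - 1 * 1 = -5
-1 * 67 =-67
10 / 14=5 / 7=0.71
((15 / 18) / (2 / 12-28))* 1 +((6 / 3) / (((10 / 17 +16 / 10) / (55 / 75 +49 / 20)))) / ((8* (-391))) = -1058617 / 34292448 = -0.03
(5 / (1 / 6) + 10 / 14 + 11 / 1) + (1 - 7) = 35.71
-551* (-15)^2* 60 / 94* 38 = -141331500 / 47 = -3007053.19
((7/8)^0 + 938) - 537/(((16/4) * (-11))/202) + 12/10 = 374607/110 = 3405.52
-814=-814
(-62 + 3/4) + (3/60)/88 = -107799/1760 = -61.25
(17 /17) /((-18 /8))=-4 /9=-0.44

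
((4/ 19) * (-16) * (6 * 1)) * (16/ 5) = -6144/ 95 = -64.67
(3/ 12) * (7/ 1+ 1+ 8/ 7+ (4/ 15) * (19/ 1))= 373/ 105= 3.55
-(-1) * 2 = 2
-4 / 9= -0.44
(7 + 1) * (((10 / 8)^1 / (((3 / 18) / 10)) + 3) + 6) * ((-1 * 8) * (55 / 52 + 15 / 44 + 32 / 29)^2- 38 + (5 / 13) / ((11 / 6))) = -59050.14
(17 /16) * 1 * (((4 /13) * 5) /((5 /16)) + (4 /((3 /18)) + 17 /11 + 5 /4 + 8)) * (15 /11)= 57.55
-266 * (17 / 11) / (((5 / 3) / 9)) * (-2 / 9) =27132 / 55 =493.31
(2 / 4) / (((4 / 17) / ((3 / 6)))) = 17 / 16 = 1.06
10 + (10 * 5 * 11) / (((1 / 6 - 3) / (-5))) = 16670 / 17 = 980.59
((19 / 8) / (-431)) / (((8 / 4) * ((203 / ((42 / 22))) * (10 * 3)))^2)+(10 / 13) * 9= 12631389407753 / 1824534025600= 6.92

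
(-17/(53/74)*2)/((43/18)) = -45288/2279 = -19.87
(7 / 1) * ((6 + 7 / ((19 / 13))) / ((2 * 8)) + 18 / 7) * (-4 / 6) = -6907 / 456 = -15.15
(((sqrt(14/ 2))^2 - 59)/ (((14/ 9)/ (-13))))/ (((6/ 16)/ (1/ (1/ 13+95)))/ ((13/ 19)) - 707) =-1028196/ 1549471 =-0.66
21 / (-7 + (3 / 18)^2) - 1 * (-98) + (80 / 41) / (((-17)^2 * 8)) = 282506368 / 2974099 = 94.99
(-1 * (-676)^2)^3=-95428956661682176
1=1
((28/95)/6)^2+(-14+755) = 60187921/81225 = 741.00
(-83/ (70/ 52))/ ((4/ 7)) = -1079/ 10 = -107.90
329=329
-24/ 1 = -24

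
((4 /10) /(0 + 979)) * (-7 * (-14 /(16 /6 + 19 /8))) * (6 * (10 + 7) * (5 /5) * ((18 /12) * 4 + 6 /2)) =4318272 /592295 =7.29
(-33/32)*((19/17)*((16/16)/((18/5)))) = -0.32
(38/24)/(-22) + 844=843.93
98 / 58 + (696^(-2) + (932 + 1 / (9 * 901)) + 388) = 576863156741 / 436458816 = 1321.69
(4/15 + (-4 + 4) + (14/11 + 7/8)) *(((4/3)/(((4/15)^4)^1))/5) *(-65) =-46609875/5632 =-8275.90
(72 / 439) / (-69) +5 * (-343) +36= -16952887 / 10097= -1679.00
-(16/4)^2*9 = -144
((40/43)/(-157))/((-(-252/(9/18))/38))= -190/425313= -0.00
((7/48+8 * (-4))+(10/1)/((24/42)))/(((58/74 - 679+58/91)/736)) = 53356849/3422112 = 15.59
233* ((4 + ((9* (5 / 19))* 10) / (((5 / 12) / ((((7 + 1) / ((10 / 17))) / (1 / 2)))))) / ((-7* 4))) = -1715579 / 133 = -12899.09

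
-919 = -919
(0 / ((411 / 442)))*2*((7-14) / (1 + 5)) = 0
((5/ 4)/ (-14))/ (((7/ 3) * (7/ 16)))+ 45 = 15405/ 343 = 44.91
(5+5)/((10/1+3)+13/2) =0.51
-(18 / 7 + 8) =-74 / 7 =-10.57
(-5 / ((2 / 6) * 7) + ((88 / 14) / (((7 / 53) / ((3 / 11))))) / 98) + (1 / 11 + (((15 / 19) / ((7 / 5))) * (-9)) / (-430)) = -82327909 / 43155574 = -1.91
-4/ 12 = -1/ 3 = -0.33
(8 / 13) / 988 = 2 / 3211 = 0.00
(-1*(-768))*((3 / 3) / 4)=192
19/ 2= 9.50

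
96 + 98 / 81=7874 / 81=97.21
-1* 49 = -49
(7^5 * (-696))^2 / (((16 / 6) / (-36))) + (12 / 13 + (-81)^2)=-24014635553451687 / 13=-1847279657957822.08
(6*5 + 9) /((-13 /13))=-39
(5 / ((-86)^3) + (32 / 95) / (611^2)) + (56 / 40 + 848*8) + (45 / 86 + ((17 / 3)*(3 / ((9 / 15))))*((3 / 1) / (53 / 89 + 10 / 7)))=2988074264094819637 / 437625993221768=6827.92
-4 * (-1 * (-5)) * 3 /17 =-60 /17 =-3.53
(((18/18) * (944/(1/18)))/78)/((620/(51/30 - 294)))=-1034742/10075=-102.70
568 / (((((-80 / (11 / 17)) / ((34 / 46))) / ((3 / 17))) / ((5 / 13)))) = -2343 / 10166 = -0.23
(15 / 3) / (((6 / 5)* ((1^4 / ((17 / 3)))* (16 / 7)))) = 2975 / 288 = 10.33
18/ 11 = 1.64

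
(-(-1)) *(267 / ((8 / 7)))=1869 / 8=233.62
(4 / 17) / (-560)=-1 / 2380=-0.00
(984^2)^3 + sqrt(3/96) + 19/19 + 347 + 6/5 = 907759056765321565.38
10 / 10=1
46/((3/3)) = 46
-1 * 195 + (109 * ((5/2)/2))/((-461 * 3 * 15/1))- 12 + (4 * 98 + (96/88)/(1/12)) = 36161485/182556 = 198.08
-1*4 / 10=-2 / 5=-0.40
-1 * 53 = -53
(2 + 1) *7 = 21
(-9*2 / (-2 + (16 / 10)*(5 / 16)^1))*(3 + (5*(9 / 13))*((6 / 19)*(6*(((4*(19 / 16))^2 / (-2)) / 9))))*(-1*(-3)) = -4887 / 26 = -187.96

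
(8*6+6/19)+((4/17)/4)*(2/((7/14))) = 15682/323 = 48.55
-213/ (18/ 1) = -71/ 6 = -11.83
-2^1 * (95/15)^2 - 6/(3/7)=-848/9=-94.22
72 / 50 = 36 / 25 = 1.44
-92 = -92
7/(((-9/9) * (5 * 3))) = -7/15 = -0.47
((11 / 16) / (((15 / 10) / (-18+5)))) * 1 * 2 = -143 / 12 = -11.92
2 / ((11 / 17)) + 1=45 / 11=4.09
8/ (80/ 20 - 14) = -4/ 5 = -0.80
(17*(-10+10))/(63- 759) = 0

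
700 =700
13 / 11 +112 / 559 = 1.38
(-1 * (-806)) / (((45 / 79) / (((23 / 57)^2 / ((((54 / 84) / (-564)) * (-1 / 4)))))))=354620372288 / 438615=808500.33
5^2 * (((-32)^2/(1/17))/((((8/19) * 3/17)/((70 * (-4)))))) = -4919936000/3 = -1639978666.67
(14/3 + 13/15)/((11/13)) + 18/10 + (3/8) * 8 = 1871/165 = 11.34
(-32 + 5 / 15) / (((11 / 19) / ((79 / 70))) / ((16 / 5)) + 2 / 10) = -5703800 / 64899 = -87.89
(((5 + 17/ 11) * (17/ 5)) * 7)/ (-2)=-4284/ 55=-77.89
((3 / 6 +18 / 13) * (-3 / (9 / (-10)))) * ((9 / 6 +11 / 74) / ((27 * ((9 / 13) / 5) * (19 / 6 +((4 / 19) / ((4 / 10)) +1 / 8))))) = 11358200 / 15653331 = 0.73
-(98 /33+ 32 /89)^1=-9778 /2937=-3.33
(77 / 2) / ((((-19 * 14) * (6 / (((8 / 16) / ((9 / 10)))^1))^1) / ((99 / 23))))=-605 / 10488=-0.06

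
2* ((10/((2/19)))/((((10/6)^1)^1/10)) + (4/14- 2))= 7956/7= 1136.57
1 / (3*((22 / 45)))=15 / 22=0.68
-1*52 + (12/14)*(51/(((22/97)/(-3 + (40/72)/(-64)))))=-3113973/4928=-631.89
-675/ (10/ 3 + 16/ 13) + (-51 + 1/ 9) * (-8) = 415267/ 1602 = 259.22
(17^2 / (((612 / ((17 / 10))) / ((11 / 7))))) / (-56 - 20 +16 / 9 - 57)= -3179 / 330680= -0.01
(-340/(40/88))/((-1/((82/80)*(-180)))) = -138006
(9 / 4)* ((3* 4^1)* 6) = 162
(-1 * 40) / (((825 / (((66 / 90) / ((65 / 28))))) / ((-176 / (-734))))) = -19712 / 5367375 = -0.00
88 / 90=44 / 45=0.98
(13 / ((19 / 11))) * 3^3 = 3861 / 19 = 203.21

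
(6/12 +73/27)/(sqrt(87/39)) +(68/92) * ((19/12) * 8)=173 * sqrt(377)/1566 +646/69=11.51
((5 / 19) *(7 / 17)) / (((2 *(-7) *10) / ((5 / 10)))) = -1 / 2584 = -0.00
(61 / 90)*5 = 61 / 18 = 3.39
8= 8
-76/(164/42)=-798/41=-19.46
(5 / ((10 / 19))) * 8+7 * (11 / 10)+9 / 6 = 426 / 5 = 85.20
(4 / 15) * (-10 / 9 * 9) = -8 / 3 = -2.67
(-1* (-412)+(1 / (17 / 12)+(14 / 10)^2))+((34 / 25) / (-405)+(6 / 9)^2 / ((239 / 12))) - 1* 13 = 16524460718 / 41137875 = 401.68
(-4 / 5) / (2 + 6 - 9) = 4 / 5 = 0.80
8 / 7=1.14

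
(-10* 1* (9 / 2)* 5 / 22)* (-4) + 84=1374 / 11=124.91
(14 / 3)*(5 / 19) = 70 / 57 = 1.23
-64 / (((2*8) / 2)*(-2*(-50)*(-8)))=1 / 100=0.01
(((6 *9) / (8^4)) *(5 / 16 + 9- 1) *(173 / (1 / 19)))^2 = 139325374282689 / 1073741824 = 129756.87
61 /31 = 1.97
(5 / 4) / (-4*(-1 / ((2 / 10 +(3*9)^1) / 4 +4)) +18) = 135 / 1984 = 0.07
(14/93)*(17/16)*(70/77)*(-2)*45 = -8925/682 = -13.09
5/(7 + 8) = 1/3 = 0.33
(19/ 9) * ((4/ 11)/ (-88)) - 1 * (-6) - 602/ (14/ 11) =-1017145/ 2178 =-467.01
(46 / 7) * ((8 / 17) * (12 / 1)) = 4416 / 119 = 37.11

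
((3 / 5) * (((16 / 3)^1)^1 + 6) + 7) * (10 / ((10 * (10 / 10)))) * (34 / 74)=6.34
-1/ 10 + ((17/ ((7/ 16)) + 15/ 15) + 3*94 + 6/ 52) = 146452/ 455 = 321.87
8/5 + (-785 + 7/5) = -782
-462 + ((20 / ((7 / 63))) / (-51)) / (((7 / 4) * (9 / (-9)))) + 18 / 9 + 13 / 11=-597953 / 1309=-456.80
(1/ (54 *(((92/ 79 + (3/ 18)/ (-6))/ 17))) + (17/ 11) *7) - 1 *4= 756971/ 106689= 7.10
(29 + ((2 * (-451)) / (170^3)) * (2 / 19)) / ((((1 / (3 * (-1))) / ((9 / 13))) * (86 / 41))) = -749179185993 / 26090486500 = -28.71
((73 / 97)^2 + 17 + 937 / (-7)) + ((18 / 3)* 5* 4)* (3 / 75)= -36715583 / 329315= -111.49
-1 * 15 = -15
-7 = -7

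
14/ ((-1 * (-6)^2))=-7/ 18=-0.39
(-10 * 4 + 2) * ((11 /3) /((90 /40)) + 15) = -17062 /27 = -631.93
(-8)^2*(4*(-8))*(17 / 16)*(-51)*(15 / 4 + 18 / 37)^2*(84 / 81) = 2827733216 / 1369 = 2065546.54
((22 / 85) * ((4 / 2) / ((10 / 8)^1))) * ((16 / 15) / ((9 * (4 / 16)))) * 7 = 1.37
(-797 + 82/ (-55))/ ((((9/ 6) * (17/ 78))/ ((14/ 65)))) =-2459352/ 4675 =-526.06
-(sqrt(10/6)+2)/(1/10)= -20 - 10 * sqrt(15)/3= -32.91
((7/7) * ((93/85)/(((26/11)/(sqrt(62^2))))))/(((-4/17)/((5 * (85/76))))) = -2695605/3952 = -682.09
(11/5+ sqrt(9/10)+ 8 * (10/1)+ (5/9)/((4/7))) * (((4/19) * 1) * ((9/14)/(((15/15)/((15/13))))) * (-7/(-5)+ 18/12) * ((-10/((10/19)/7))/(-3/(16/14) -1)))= 324 * sqrt(10)/65+ 89826/65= 1397.70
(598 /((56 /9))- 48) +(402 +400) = 23803 /28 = 850.11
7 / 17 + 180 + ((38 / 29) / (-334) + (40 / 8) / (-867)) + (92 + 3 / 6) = 272.90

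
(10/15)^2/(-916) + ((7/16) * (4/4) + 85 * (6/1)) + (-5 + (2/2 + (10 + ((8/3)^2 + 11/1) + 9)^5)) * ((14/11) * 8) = 1705713577053681145/2379910896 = 716713209.69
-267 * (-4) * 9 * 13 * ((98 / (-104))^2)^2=98520.83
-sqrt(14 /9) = -sqrt(14) /3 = -1.25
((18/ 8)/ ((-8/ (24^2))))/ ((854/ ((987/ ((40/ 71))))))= -810891/ 2440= -332.33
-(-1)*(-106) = -106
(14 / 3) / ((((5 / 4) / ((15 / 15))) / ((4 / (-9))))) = -224 / 135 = -1.66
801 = 801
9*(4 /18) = 2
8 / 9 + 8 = 80 / 9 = 8.89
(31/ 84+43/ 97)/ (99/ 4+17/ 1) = 6619/ 340179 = 0.02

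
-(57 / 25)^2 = -3249 / 625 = -5.20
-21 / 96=-7 / 32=-0.22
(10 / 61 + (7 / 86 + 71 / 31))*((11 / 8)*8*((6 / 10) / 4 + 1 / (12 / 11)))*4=145151776 / 1219695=119.01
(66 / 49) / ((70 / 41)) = 1353 / 1715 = 0.79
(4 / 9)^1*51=68 / 3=22.67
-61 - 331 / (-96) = -5525 / 96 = -57.55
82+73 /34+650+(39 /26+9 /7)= 87695 /119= 736.93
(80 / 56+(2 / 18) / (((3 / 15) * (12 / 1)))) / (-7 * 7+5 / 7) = -1115 / 36504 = -0.03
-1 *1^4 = -1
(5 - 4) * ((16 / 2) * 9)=72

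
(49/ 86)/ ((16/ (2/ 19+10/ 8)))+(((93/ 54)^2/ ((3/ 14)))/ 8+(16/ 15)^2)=1852681637/ 635299200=2.92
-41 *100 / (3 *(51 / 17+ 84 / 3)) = -4100 / 93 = -44.09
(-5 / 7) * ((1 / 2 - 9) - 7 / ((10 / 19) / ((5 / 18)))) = 2195 / 252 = 8.71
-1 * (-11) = 11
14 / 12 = 7 / 6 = 1.17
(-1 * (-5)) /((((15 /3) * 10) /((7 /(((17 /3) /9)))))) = 189 /170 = 1.11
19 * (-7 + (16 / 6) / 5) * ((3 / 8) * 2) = -1843 / 20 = -92.15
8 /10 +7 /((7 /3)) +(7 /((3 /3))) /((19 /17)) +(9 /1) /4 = 12.31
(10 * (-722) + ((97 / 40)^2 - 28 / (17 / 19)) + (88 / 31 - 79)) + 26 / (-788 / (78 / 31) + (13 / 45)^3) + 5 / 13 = -29771542077144470149 / 4066443266142400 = -7321.27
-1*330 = -330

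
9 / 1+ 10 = 19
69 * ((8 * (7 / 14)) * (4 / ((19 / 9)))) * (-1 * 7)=-69552 / 19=-3660.63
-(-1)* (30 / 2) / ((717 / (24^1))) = 120 / 239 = 0.50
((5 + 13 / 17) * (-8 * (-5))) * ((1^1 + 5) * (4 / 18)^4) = 125440 / 37179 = 3.37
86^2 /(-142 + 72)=-3698 /35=-105.66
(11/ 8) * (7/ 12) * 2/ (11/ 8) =7/ 6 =1.17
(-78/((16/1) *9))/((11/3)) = -13/88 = -0.15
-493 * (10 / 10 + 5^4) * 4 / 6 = -617236 / 3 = -205745.33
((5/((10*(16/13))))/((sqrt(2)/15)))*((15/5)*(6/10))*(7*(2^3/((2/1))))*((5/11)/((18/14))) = 9555*sqrt(2)/176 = 76.78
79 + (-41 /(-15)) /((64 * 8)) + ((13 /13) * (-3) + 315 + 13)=3102761 /7680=404.01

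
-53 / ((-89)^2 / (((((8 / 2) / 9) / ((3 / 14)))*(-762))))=10.57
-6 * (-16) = 96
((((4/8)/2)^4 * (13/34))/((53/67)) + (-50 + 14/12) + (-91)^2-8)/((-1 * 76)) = -11381722933/105179136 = -108.21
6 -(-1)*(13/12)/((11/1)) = 805/132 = 6.10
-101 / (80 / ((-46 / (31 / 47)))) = 109181 / 1240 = 88.05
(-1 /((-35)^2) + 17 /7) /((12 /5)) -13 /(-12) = 2053 /980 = 2.09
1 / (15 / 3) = 1 / 5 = 0.20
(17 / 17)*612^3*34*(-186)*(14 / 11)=-20294304081408 / 11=-1844936734673.45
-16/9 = -1.78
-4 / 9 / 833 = -4 / 7497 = -0.00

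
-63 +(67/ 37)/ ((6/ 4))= -6859/ 111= -61.79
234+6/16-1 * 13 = 1771/8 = 221.38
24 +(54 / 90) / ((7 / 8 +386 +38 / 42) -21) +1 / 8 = 59466367 / 2464760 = 24.13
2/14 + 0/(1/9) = 1/7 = 0.14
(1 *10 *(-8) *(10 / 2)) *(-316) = 126400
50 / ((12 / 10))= 125 / 3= 41.67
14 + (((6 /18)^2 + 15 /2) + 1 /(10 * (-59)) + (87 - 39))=184813 /2655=69.61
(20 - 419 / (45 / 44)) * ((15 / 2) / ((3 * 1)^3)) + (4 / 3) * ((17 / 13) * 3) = -108476 / 1053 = -103.02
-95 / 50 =-19 / 10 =-1.90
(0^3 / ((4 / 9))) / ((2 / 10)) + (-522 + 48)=-474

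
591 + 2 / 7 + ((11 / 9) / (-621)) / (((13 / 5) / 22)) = 591.27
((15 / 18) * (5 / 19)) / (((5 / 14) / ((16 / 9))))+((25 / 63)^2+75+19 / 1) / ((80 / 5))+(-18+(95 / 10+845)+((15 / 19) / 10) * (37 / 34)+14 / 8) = 17338871573 / 20511792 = 845.31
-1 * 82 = -82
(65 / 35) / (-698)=-13 / 4886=-0.00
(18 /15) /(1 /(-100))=-120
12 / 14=6 / 7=0.86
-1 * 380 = -380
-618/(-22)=309/11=28.09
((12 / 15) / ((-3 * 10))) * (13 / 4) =-13 / 150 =-0.09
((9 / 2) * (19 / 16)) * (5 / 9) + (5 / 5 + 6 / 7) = 1081 / 224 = 4.83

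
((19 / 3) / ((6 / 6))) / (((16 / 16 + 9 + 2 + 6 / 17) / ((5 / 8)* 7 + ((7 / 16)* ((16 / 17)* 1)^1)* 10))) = 209 / 48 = 4.35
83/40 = 2.08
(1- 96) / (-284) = 95 / 284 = 0.33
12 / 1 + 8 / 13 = 164 / 13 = 12.62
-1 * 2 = -2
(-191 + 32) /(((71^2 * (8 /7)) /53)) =-58989 /40328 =-1.46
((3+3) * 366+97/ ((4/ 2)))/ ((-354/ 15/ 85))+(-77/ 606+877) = -7207.13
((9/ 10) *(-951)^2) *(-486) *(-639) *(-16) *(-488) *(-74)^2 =54039823163118457344/ 5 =10807964632623691468.80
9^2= 81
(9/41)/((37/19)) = 171/1517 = 0.11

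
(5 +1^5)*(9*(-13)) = -702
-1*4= -4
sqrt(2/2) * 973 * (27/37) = 26271/37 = 710.03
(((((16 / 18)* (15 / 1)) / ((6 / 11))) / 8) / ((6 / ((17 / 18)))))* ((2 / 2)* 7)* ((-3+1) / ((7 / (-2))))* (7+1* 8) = 4675 / 162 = 28.86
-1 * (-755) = 755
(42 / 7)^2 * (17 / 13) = 47.08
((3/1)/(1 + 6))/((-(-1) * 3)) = 1/7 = 0.14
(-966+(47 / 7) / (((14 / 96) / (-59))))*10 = -1804380 / 49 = -36824.08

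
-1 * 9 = -9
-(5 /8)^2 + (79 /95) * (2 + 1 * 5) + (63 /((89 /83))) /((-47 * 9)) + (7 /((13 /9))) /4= 6.50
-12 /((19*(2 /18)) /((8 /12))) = -72 /19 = -3.79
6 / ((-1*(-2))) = 3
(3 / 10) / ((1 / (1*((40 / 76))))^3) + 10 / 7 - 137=-6507091 / 48013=-135.53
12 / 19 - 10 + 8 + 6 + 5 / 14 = 1327 / 266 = 4.99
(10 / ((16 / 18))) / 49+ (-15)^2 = 44145 / 196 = 225.23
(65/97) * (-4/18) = -130/873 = -0.15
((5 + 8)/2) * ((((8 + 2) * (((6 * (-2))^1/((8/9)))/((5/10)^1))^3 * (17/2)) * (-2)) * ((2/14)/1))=21749715/7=3107102.14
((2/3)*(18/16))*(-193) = -579/4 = -144.75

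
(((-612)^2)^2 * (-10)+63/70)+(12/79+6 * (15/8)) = -2216474685369363/1580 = -1402832079347.70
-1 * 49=-49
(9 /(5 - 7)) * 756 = -3402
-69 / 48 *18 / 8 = -207 / 64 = -3.23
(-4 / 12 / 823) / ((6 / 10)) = -5 / 7407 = -0.00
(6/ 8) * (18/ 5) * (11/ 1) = 297/ 10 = 29.70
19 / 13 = 1.46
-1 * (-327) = 327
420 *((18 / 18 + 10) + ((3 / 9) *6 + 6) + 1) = 8400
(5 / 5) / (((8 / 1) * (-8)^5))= -1 / 262144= -0.00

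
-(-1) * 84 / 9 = 28 / 3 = 9.33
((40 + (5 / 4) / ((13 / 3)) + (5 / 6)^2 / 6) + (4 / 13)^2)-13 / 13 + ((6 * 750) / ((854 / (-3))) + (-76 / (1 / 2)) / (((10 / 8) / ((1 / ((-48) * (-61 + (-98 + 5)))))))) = 20296033783 / 857296440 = 23.67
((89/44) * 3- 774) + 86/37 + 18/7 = -763.04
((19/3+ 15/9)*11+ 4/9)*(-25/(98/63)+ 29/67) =-5838262/4221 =-1383.15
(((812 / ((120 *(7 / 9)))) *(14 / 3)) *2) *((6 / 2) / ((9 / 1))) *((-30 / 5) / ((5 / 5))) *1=-812 / 5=-162.40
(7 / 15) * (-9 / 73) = -21 / 365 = -0.06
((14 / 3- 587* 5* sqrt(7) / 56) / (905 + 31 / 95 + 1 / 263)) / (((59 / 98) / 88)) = -21.63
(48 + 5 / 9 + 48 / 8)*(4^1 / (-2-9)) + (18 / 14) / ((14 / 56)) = -10184 / 693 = -14.70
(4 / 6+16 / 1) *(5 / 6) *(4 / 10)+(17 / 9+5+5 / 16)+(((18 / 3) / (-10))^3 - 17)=-80263 / 18000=-4.46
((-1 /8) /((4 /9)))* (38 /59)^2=-3249 /27848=-0.12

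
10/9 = 1.11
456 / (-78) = -76 / 13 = -5.85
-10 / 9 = -1.11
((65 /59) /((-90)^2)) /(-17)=-13 /1624860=-0.00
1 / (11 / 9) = 9 / 11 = 0.82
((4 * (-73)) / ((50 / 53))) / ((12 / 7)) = -27083 / 150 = -180.55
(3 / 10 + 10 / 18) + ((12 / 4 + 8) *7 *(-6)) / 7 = -5863 / 90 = -65.14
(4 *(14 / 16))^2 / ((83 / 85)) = 4165 / 332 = 12.55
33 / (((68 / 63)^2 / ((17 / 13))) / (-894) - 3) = -58546719 / 5324197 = -11.00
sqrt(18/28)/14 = 3* sqrt(14)/196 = 0.06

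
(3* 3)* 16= 144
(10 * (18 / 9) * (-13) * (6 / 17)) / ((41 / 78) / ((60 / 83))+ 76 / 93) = -226324800 / 3808901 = -59.42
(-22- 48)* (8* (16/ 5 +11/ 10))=-2408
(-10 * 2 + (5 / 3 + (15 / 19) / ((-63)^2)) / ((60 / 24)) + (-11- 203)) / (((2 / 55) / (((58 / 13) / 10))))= -935515031 / 326781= -2862.82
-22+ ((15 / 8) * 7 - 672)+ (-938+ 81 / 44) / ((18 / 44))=-213787 / 72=-2969.26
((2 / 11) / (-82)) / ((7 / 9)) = -9 / 3157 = -0.00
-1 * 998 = -998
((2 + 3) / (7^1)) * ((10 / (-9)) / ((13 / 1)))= -50 / 819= -0.06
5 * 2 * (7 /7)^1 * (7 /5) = 14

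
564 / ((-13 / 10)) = -5640 / 13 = -433.85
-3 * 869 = -2607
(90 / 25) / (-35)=-18 / 175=-0.10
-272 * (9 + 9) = -4896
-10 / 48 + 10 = 235 / 24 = 9.79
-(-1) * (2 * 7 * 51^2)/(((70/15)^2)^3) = 1896129/537824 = 3.53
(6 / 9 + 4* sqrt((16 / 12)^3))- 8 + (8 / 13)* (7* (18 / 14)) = -70 / 39 + 32* sqrt(3) / 9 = 4.36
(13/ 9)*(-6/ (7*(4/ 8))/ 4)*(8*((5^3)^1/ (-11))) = 13000/ 231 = 56.28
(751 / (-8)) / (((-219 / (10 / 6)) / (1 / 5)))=751 / 5256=0.14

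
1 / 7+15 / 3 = 36 / 7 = 5.14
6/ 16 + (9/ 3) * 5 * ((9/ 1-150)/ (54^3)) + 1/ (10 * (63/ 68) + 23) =3767243/ 9596556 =0.39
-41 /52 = -0.79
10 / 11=0.91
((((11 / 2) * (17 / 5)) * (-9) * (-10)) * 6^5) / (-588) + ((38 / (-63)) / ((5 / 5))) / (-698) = -3425524211 / 153909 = -22256.82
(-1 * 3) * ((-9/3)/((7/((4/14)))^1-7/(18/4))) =162/413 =0.39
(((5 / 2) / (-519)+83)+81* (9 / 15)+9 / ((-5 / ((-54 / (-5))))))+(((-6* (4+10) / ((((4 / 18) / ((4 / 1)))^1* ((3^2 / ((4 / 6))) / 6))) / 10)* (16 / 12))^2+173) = 215730529 / 25950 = 8313.32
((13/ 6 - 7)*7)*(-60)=2030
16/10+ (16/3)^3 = 153.30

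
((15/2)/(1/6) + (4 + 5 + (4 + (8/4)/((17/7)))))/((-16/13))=-1625/34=-47.79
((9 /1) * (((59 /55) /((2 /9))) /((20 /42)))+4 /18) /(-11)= -8.31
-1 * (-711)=711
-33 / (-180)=11 / 60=0.18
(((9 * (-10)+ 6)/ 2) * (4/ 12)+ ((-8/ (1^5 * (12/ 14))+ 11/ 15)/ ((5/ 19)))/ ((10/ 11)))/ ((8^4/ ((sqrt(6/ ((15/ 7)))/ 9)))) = -12487 * sqrt(70)/ 46080000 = -0.00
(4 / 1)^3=64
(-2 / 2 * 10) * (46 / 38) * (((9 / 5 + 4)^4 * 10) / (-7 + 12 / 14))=455488964 / 20425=22300.56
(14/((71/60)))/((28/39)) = 1170/71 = 16.48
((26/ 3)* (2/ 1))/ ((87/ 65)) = 3380/ 261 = 12.95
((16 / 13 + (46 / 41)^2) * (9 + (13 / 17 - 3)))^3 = 244898438987086136000 / 51271964912864501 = 4776.46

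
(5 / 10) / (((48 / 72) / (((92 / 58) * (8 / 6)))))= 1.59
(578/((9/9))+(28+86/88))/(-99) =-26707/4356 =-6.13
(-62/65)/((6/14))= -434/195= -2.23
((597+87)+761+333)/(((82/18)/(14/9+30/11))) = 753872/451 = 1671.56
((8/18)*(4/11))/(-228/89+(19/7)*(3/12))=-39872/464607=-0.09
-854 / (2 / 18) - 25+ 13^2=-7542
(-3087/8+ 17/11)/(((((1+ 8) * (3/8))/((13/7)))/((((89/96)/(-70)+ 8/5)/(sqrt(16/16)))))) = -4688233199/13970880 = -335.57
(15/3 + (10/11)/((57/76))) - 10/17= 3155/561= 5.62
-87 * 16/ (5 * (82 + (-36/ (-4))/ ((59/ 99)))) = -82128/ 28645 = -2.87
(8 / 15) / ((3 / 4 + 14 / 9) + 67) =96 / 12475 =0.01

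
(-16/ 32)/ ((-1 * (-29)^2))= 1/ 1682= 0.00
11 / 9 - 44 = -385 / 9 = -42.78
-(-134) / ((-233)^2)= 134 / 54289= 0.00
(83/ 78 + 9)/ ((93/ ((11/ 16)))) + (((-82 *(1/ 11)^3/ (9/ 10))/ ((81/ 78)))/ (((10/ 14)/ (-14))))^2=2352227373330899/ 1349036445186144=1.74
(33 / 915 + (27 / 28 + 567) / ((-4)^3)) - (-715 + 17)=689.16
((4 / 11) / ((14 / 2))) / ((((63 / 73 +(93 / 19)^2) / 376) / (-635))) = -629204228 / 1259181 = -499.69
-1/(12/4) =-1/3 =-0.33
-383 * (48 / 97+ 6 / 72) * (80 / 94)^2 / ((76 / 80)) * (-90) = 61862160000 / 4071187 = 15195.12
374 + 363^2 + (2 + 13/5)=660738/5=132147.60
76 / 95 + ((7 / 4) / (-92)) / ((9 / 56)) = 1411 / 2070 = 0.68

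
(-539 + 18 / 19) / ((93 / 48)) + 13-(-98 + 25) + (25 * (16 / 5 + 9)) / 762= -85860823 / 448818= -191.30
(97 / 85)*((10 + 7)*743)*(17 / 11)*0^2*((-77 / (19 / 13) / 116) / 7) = 0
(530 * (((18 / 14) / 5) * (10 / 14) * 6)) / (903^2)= 3180 / 4439449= 0.00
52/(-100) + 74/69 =953/1725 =0.55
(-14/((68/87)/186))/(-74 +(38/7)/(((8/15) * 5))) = 51156/1105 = 46.30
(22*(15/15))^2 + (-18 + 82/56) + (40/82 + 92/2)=590017/1148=513.95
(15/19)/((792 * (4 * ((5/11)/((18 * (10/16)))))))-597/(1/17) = -10148.99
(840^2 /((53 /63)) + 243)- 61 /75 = 3334922692 /3975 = 838974.26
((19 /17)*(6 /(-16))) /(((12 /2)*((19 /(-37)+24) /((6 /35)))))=-2109 /4136440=-0.00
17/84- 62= -5191/84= -61.80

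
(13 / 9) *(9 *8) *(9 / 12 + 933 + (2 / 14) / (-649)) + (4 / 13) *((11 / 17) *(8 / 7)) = 13928419542 / 143429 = 97110.20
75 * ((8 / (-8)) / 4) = -75 / 4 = -18.75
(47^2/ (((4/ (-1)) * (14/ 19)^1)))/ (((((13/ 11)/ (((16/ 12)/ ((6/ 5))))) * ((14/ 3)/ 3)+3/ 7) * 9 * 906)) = -2308405/ 52316064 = -0.04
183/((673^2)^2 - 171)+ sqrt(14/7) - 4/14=-410289356459/1436012752090+ sqrt(2)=1.13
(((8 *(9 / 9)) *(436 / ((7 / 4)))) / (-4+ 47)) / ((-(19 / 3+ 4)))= -41856 / 9331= -4.49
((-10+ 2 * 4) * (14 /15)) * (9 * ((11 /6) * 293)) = -9024.40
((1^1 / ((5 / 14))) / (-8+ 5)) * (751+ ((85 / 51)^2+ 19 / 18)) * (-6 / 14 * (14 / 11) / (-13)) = -63406 / 2145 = -29.56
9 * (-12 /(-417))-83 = -11501 /139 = -82.74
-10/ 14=-5/ 7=-0.71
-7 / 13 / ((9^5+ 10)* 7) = -1 / 767767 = -0.00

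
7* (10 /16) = 35 /8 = 4.38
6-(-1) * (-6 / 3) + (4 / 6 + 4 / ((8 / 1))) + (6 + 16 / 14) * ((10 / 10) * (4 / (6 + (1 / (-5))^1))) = 10.09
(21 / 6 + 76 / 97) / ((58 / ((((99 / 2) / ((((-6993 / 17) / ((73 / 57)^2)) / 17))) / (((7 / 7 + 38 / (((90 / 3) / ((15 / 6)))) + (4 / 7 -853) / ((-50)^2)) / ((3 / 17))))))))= -15683913125 / 1372099614838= -0.01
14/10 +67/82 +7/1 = 3779/410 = 9.22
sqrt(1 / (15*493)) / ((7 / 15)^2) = 15*sqrt(7395) / 24157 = 0.05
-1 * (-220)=220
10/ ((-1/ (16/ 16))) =-10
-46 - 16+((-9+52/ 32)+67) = -19/ 8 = -2.38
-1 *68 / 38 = -34 / 19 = -1.79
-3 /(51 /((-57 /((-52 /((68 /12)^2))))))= -323 /156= -2.07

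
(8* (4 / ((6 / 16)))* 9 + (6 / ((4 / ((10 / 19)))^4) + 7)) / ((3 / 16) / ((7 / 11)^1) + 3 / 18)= 6787133430 / 4039951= 1680.00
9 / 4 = 2.25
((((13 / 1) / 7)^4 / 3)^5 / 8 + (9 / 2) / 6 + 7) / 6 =20207114058920621845867 / 930696994095346379664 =21.71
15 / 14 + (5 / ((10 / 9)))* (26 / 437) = 8193 / 6118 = 1.34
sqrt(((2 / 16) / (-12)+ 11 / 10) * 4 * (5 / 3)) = sqrt(1046) / 12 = 2.70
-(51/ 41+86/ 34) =-2630/ 697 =-3.77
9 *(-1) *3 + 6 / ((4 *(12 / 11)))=-205 / 8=-25.62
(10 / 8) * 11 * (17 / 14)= 935 / 56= 16.70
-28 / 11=-2.55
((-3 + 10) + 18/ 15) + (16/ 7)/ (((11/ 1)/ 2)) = 3317/ 385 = 8.62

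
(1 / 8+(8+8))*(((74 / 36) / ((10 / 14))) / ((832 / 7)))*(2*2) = 77959 / 49920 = 1.56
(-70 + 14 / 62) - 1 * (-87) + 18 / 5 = 3228 / 155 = 20.83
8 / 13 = 0.62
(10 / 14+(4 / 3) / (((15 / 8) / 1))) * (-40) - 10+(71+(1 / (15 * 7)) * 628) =3139 / 315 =9.97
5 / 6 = 0.83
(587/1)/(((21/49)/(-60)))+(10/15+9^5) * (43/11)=4905467/33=148650.52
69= 69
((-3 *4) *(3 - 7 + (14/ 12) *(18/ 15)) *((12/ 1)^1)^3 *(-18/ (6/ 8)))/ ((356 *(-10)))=808704/ 2225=363.46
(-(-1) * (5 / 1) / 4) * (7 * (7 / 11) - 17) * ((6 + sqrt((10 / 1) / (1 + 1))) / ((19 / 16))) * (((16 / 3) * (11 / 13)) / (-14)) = 35.06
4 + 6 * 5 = 34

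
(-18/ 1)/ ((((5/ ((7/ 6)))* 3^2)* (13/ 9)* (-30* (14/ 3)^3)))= 27/ 254800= 0.00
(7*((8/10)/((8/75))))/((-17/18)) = -945/17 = -55.59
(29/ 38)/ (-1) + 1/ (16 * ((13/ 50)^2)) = 2073/ 12844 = 0.16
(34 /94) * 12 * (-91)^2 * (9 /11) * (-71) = -1079478036 /517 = -2087965.25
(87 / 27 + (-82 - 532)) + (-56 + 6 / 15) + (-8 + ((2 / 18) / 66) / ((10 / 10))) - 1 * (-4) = -1991017 / 2970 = -670.38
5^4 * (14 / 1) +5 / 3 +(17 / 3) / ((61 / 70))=1602745 / 183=8758.17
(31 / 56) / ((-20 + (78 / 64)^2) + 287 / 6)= 11904 / 630469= 0.02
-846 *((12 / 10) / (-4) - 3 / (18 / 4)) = 817.80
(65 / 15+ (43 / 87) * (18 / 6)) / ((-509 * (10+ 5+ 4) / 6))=-0.00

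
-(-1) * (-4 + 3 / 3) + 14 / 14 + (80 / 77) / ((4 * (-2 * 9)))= -1396 / 693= -2.01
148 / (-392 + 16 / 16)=-148 / 391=-0.38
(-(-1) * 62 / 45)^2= 3844 / 2025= 1.90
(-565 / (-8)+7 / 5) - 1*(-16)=3521 / 40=88.02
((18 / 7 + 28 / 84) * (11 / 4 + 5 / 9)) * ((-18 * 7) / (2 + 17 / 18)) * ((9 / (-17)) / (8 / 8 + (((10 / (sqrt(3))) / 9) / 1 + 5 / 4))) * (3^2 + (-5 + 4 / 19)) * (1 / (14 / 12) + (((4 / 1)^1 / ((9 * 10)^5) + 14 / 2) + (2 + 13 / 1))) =7240.20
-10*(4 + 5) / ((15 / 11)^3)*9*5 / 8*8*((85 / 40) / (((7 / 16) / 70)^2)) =-86887680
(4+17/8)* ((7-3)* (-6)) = -147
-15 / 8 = -1.88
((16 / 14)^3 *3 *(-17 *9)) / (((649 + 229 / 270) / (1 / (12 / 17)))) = -89890560 / 60182437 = -1.49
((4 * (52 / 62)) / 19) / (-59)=-104 / 34751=-0.00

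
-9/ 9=-1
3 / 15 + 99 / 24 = 173 / 40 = 4.32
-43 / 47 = -0.91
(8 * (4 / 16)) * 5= 10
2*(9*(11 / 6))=33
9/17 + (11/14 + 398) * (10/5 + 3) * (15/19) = 7120719/4522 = 1574.68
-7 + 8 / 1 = 1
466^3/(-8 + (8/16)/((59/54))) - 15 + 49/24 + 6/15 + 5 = -143291770259/10680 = -13416832.42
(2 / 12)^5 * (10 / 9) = 5 / 34992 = 0.00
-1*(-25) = 25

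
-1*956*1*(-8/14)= 3824/7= 546.29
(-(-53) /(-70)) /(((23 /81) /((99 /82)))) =-425007 /132020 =-3.22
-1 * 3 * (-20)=60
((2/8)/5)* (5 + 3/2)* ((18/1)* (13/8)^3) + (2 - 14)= 134169/10240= 13.10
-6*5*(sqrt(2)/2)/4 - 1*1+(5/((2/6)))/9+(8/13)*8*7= 1370/39 - 15*sqrt(2)/4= 29.82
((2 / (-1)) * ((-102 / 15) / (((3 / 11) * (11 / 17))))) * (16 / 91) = 13.55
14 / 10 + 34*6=1027 / 5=205.40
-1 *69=-69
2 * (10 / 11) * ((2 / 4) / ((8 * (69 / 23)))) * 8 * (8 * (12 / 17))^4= 283115520 / 918731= 308.16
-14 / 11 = -1.27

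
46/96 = 23/48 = 0.48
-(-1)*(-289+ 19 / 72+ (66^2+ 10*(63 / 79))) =23179957 / 5688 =4075.24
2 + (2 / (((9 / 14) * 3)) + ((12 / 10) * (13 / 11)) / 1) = 6616 / 1485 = 4.46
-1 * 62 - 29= -91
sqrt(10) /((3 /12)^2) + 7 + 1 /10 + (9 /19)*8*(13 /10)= 457 /38 + 16*sqrt(10)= 62.62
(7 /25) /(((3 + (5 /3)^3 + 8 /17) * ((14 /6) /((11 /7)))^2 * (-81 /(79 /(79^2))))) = -561 /228969650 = -0.00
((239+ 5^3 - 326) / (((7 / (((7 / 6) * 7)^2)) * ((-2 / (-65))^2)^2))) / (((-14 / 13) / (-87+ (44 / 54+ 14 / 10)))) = 247286382513625 / 7776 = 31801232319.14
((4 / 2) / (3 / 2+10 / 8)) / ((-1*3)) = -8 / 33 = -0.24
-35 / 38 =-0.92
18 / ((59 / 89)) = 1602 / 59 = 27.15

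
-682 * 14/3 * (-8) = 76384/3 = 25461.33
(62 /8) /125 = 31 /500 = 0.06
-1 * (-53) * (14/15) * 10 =1484/3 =494.67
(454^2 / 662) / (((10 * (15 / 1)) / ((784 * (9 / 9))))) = 1627.34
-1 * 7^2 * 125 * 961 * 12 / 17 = -70633500 / 17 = -4154911.76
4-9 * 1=-5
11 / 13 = 0.85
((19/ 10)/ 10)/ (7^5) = 0.00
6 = 6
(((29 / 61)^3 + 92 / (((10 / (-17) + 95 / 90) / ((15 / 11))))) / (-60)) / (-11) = 95887900577 / 235647134580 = 0.41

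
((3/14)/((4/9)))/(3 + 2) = 0.10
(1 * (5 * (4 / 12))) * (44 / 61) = 220 / 183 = 1.20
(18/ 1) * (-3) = -54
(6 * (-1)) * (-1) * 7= 42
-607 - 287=-894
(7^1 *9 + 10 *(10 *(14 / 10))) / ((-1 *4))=-203 / 4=-50.75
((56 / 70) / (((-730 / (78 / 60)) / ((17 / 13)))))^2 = 289 / 83265625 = 0.00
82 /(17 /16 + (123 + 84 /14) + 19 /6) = 3936 /6395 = 0.62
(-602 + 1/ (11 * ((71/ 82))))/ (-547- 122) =470080/ 522489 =0.90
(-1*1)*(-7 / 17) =0.41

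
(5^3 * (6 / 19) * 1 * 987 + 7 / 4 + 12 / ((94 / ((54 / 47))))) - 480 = 38482.42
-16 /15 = -1.07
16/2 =8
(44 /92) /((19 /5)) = 55 /437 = 0.13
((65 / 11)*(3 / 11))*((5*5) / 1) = 4875 / 121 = 40.29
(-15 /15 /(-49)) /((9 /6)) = 2 /147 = 0.01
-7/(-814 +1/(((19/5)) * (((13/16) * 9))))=15561/1809442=0.01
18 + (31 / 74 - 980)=-71157 / 74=-961.58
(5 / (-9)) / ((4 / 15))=-25 / 12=-2.08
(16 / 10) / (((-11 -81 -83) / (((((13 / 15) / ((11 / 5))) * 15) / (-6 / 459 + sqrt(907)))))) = -2434536 * sqrt(907) / 40871521075 -31824 / 40871521075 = -0.00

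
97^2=9409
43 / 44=0.98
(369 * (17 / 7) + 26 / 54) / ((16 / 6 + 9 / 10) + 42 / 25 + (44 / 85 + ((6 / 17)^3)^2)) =204520035893900 / 1315281015909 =155.50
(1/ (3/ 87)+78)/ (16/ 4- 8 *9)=-1.57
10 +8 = 18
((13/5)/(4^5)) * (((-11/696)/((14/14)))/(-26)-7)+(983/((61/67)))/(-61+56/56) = -1566191869/86949888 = -18.01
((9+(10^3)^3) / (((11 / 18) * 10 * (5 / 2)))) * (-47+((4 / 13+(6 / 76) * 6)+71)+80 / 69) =2652654023873886 / 1562275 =1697943079.08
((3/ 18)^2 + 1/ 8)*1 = 11/ 72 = 0.15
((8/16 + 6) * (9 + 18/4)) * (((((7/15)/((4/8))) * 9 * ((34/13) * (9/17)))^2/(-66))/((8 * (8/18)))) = -2893401/57200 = -50.58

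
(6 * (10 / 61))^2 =3600 / 3721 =0.97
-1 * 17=-17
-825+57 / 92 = -824.38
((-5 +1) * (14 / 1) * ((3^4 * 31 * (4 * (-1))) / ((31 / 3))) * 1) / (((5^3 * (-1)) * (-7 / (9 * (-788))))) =-55147392 / 125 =-441179.14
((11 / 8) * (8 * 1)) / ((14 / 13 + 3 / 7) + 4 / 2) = 91 / 29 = 3.14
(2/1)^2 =4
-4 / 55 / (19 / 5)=-4 / 209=-0.02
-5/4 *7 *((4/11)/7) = -5/11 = -0.45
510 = 510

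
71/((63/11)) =781/63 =12.40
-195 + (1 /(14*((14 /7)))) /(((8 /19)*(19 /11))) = -43669 /224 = -194.95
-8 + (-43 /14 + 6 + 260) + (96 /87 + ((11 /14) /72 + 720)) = 28531687 /29232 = 976.04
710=710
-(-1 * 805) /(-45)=-161 /9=-17.89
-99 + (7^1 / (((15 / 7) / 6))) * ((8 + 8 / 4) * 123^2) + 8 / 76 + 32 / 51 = 2873264975 / 969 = 2965185.73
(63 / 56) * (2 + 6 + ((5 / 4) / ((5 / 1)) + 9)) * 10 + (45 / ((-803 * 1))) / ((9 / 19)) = 193.94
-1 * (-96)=96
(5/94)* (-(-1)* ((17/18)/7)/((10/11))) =187/23688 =0.01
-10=-10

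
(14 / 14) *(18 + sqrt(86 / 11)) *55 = 5 *sqrt(946) + 990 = 1143.79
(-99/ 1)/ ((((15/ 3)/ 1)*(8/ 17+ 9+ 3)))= -1683/ 1060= -1.59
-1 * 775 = -775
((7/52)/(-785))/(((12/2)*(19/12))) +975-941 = 13184853/387790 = 34.00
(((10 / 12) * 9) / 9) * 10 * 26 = 650 / 3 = 216.67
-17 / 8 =-2.12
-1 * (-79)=79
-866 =-866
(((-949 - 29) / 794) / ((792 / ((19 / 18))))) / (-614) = 3097 / 1158338016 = 0.00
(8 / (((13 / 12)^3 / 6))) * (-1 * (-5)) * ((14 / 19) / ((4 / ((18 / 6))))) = 4354560 / 41743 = 104.32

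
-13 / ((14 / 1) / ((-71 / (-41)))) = -923 / 574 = -1.61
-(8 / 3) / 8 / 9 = -1 / 27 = -0.04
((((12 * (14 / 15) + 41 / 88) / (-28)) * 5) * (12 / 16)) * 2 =-15399 / 4928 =-3.12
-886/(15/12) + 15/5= -3529/5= -705.80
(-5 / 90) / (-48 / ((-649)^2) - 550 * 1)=421201 / 4169890764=0.00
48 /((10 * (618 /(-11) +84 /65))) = -572 /6541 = -0.09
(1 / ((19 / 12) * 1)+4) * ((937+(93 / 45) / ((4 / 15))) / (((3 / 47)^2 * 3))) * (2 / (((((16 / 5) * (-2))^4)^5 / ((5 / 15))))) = 8757202243804931640625 / 487728568437811262225856558268416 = 0.00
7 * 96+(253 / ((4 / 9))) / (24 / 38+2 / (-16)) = 12570 / 7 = 1795.71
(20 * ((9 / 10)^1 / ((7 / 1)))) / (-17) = -18 / 119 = -0.15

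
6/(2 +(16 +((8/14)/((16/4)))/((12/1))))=504/1513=0.33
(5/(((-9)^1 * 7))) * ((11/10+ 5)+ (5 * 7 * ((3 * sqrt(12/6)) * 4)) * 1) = -100 * sqrt(2)/3-61/126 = -47.62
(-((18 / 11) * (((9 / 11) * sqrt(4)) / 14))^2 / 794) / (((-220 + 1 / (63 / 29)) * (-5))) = -118098 / 2813732928545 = -0.00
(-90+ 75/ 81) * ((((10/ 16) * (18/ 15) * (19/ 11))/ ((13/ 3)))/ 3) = -3515/ 396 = -8.88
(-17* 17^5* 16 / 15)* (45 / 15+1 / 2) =-1351703864 / 15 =-90113590.93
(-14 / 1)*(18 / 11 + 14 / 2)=-120.91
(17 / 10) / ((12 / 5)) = 17 / 24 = 0.71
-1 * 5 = -5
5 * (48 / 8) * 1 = 30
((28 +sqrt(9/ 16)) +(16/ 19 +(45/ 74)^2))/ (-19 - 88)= -779339/ 2783177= -0.28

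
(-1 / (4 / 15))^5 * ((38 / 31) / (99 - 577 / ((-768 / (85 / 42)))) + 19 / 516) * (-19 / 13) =12226598817159375 / 230143422386176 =53.13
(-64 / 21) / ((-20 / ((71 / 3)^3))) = 5726576 / 2835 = 2019.96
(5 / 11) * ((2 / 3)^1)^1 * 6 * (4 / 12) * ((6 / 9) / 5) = 8 / 99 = 0.08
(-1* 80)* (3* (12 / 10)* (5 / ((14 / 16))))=-11520 / 7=-1645.71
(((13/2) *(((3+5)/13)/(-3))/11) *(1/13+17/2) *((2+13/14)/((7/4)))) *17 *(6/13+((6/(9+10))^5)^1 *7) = -3225547632680/225550334009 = -14.30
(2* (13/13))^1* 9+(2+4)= 24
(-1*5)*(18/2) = -45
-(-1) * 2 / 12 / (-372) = -1 / 2232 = -0.00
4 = 4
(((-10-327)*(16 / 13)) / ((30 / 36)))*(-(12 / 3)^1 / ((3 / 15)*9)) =43136 / 39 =1106.05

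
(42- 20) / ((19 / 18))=396 / 19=20.84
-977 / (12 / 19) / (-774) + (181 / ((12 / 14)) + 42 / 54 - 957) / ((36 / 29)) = -4166957 / 6966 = -598.19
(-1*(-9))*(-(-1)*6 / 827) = 54 / 827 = 0.07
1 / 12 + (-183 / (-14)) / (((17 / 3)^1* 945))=1429 / 16660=0.09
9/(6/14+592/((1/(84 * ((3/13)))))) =273/348109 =0.00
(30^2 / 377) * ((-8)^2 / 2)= 76.39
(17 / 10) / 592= 17 / 5920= 0.00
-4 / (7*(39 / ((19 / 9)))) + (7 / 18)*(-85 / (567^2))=-47647 / 1535274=-0.03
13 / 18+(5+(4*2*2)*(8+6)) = 4135 / 18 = 229.72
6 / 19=0.32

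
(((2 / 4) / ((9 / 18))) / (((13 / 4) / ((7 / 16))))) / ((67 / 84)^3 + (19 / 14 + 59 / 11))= 11409552 / 612639989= 0.02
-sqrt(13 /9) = -sqrt(13) /3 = -1.20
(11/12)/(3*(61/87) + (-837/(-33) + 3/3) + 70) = 3509/376932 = 0.01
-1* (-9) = 9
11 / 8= 1.38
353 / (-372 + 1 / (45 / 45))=-353 / 371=-0.95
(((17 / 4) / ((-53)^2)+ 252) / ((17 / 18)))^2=649403726526801 / 9121396036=71195.65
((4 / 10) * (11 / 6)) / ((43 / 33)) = 121 / 215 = 0.56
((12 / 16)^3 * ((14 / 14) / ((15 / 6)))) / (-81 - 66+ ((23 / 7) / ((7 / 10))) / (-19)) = -25137 / 21933920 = -0.00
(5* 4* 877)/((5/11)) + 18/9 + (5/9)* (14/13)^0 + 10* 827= 421745/9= 46860.56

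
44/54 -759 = -20471/27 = -758.19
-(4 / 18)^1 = -2 / 9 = -0.22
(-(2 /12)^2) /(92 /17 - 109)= 17 /63396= 0.00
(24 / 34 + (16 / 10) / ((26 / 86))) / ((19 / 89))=589892 / 20995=28.10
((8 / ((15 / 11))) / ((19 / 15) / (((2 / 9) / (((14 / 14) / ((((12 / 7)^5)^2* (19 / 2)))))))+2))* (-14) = -8475799191552 / 206673689329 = -41.01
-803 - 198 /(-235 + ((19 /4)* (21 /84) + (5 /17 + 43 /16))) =-25181651 /31393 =-802.14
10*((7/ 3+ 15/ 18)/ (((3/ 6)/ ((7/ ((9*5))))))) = 266/ 27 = 9.85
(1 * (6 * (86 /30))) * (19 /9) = 1634 /45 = 36.31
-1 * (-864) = 864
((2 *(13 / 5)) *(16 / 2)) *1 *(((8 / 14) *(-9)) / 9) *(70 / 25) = -1664 / 25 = -66.56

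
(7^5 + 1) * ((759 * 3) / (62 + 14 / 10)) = 191359080 / 317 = 603656.40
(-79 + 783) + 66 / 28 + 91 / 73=723171 / 1022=707.60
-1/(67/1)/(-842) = 1/56414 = 0.00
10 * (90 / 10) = 90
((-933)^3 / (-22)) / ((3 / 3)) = 36916647.14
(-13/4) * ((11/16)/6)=-143/384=-0.37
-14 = -14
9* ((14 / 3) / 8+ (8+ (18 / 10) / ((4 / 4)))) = 93.45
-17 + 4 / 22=-185 / 11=-16.82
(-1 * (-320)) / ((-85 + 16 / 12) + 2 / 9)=-2880 / 751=-3.83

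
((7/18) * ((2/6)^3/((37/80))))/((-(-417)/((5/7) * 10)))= 2000/3749247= 0.00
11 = 11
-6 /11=-0.55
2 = 2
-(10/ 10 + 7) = -8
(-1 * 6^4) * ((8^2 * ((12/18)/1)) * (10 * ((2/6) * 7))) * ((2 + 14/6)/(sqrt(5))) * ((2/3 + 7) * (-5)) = 42864640 * sqrt(5) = 95848248.87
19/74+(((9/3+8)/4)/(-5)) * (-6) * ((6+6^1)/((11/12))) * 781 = 12483599/370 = 33739.46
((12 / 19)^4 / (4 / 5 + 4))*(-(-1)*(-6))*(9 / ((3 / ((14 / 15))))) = -72576 / 130321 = -0.56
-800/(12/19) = -3800/3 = -1266.67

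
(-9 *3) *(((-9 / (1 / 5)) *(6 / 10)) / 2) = 729 / 2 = 364.50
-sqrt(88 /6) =-2 * sqrt(33) /3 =-3.83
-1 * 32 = -32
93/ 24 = 31/ 8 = 3.88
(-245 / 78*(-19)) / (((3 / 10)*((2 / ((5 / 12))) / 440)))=6400625 / 351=18235.40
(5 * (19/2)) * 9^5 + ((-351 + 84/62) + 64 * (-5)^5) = 161477627/62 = 2604477.85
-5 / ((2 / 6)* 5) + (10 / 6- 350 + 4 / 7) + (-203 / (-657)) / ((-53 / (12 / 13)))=-370493386 / 1056237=-350.77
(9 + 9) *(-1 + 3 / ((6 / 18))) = 144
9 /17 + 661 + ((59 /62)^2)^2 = 166380669793 /251197712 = 662.35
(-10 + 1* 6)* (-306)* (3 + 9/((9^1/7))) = 12240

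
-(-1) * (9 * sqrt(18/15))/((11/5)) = 9 * sqrt(30)/11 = 4.48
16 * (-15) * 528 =-126720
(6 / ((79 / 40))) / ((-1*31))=-240 / 2449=-0.10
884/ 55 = 16.07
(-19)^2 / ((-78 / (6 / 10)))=-361 / 130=-2.78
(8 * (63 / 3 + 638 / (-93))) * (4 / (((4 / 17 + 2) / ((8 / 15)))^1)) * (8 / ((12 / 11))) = 12590336 / 15903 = 791.70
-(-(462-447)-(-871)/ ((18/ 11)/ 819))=-871841/ 2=-435920.50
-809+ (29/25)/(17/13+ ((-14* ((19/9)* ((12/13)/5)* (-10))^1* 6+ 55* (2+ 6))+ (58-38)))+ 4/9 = -1865273632/2306925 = -808.55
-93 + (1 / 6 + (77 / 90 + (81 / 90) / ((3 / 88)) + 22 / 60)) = -5869 / 90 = -65.21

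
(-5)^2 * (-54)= -1350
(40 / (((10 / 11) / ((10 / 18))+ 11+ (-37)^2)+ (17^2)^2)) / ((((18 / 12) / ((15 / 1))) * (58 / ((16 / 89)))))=35200 / 2410470749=0.00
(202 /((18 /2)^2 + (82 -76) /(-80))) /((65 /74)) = 119584 /42081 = 2.84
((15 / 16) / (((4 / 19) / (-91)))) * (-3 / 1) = 77805 / 64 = 1215.70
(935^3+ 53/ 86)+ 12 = 70296433335/ 86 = 817400387.62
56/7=8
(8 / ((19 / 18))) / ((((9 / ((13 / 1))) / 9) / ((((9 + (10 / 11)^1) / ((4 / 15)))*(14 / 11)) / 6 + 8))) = 3597516 / 2299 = 1564.82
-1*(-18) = 18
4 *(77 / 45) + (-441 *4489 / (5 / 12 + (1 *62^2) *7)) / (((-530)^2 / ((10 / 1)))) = 279258002926 / 40816300905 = 6.84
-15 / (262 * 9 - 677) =-0.01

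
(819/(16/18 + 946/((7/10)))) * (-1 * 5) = -257985/85196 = -3.03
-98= -98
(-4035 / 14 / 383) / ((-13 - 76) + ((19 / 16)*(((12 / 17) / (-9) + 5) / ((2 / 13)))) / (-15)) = 0.01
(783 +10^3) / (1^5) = 1783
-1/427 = -0.00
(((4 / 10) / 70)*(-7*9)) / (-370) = 9 / 9250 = 0.00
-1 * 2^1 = -2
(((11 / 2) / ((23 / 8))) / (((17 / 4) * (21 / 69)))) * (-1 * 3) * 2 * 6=-6336 / 119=-53.24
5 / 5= 1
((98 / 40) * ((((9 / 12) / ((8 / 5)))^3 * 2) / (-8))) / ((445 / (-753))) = 4981095 / 46661632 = 0.11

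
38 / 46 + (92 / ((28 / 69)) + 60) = 46294 / 161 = 287.54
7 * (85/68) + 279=287.75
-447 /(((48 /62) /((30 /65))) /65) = -69285 /4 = -17321.25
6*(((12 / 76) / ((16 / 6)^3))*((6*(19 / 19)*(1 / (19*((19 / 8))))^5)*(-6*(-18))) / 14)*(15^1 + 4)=10077696 / 42917463804607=0.00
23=23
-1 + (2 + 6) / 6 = 1 / 3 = 0.33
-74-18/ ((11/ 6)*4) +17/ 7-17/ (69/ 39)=-148117/ 1771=-83.63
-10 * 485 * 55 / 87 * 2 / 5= -106700 / 87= -1226.44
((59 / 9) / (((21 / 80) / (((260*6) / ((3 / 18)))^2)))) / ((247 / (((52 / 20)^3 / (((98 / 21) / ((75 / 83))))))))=2329480857600 / 77273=30146116.47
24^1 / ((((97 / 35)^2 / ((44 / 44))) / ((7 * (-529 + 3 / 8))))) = -108791025 / 9409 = -11562.44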